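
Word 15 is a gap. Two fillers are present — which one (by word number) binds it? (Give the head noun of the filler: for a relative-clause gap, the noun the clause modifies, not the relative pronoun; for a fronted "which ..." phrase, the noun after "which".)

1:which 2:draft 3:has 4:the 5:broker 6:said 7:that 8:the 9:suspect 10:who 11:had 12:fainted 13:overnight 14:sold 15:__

The marked gap is the direct object of "sold".
Its filler is the fronted wh-phrase "which draft", at word 2.
(The other dependency links word 9 to a gap after word 10.)

2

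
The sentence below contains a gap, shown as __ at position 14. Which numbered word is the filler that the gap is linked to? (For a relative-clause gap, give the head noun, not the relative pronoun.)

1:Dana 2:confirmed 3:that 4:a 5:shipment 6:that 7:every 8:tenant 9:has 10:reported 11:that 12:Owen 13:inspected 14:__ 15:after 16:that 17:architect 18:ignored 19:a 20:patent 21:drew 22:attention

5

The gap at 14 is the object of "inspected", inside a relative clause.
The relative pronoun is "that" (word 6); it is bound by the head noun immediately before it.
Its filler is the head noun "shipment", at word 5.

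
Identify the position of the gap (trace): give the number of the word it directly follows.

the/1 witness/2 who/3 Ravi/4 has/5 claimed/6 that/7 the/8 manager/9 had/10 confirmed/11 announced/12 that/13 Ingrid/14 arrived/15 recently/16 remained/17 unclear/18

The displaced element is "the witness" (word 2).
It is linked across 2 clause boundaries (that → Ø).
It functions as the subject of "announced", so the gap sits immediately after word 11 ("confirmed").
Base order: Ravi has claimed that the manager had confirmed that the witness announced that Ingrid arrived recently.

11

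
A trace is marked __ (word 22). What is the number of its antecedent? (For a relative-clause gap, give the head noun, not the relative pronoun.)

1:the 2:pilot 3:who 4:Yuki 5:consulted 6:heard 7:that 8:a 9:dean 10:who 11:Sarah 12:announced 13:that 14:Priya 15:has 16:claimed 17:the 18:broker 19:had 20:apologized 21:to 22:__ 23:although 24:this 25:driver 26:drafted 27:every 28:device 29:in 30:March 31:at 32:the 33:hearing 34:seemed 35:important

The gap at 22 is the prepositional object of "apologized", inside a relative clause.
The relative pronoun is "who" (word 10); it is bound by the head noun immediately before it.
Its filler is the head noun "dean", at word 9.

9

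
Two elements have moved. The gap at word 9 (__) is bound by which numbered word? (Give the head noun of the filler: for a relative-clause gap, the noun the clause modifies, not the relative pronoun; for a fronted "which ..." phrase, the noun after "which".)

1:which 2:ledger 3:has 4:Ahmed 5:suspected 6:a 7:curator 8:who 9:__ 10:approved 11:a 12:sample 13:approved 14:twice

The marked gap is inside the relative clause, the subject of "approved".
Its filler is the head noun "curator" (via "who"), at word 7.
(The other dependency links word 2 to a gap after word 13.)

7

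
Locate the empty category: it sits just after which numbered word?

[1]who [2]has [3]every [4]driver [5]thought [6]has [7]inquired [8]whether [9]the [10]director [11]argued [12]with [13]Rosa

The displaced element is "who" (word 1).
It is linked across 1 clause boundary (Ø).
It functions as the subject of "inquired", so the gap sits immediately after word 5 ("thought").
Base order: Every driver has thought that who has inquired whether the director argued with Rosa.

5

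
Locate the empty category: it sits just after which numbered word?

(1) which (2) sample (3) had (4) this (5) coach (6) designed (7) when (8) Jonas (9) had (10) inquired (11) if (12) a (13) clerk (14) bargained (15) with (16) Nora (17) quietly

6

The displaced element is "which sample" (word 2).
It functions as the direct object of "designed", so the gap sits immediately after word 6 ("designed").
Base order: This coach had designed which sample when Jonas had inquired if a clerk bargained with Nora quietly.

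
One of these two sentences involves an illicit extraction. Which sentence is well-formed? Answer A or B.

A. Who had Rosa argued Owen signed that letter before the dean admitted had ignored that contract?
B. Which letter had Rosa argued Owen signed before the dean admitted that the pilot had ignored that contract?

In A, the wh-phrase is extracted from inside an adjunct island (introduced by "before"), which blocks movement.
In B, the extraction path crosses only that-complement boundaries, which are transparent.
So B is grammatical.

B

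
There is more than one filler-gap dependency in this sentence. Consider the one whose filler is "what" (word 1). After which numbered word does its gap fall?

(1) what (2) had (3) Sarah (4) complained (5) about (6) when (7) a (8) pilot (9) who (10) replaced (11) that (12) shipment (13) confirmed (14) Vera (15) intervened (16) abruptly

The displaced element is "what" (word 1).
It functions as the object of the preposition "about" of "complained", so the gap sits immediately after word 5 ("about").
Base order: Sarah had complained about what when a pilot who replaced that shipment confirmed Vera intervened abruptly.

5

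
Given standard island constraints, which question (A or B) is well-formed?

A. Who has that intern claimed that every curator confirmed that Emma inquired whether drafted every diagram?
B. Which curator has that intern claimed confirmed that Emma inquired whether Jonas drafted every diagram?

In A, the wh-phrase is extracted from inside a wh-island (introduced by "whether"), which blocks movement.
In B, the extraction path crosses only that-complement boundaries, which are transparent.
So B is grammatical.

B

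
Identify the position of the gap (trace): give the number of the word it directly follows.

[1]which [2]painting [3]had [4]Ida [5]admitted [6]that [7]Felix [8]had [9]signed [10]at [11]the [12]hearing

9

The displaced element is "which painting" (word 2).
It is linked across 1 clause boundary (that).
It functions as the direct object of "signed", so the gap sits immediately after word 9 ("signed").
Base order: Ida had admitted that Felix had signed which painting at the hearing.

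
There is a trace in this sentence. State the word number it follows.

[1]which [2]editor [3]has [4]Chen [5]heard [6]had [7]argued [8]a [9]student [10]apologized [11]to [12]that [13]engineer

5

The displaced element is "which editor" (word 2).
It is linked across 1 clause boundary (Ø).
It functions as the subject of "argued", so the gap sits immediately after word 5 ("heard").
Base order: Chen has heard that which editor had argued a student apologized to that engineer.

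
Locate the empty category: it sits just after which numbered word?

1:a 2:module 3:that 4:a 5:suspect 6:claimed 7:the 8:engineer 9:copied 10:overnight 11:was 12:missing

9

The displaced element is "a module" (word 2).
It is linked across 1 clause boundary (Ø).
It functions as the direct object of "copied", so the gap sits immediately after word 9 ("copied").
Base order: A suspect claimed the engineer copied a module overnight.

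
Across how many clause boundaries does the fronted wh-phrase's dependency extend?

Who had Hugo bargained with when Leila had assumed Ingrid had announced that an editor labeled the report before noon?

"who" originates inside the matrix clause — no clause boundary is crossed.

0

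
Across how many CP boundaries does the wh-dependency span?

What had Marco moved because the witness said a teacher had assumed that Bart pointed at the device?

0

"what" originates inside the matrix clause — no clause boundary is crossed.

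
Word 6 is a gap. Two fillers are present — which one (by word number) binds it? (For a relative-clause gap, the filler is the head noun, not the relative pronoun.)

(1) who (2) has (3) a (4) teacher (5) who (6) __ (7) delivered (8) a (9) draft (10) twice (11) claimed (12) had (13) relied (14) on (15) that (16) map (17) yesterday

4

The marked gap is inside the relative clause, the subject of "delivered".
Its filler is the head noun "teacher" (via "who"), at word 4.
(The other dependency links word 1 to a gap after word 11.)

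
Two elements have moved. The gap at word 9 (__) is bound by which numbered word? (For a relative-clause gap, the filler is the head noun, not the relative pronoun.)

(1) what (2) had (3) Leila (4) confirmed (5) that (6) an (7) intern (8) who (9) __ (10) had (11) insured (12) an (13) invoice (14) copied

The marked gap is inside the relative clause, the subject of "insured".
Its filler is the head noun "intern" (via "who"), at word 7.
(The other dependency links word 1 to a gap after word 14.)

7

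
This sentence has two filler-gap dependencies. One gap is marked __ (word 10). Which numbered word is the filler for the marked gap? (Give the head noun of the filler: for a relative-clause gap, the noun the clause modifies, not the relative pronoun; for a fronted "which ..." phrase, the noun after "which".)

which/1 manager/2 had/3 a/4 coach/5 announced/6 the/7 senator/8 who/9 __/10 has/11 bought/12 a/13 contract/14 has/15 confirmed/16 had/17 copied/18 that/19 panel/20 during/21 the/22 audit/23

8

The marked gap is inside the relative clause, the subject of "bought".
Its filler is the head noun "senator" (via "who"), at word 8.
(The other dependency links word 2 to a gap after word 16.)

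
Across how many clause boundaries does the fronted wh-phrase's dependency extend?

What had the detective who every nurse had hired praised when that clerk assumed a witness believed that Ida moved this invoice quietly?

"what" originates inside the matrix clause — no clause boundary is crossed.

0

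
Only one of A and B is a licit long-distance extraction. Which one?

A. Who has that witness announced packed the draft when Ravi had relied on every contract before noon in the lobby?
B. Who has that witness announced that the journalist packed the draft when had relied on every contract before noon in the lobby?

A

In B, the wh-phrase is extracted from inside an adjunct island (introduced by "when"), which blocks movement.
In A, the extraction path crosses only that-complement boundaries, which are transparent.
So A is grammatical.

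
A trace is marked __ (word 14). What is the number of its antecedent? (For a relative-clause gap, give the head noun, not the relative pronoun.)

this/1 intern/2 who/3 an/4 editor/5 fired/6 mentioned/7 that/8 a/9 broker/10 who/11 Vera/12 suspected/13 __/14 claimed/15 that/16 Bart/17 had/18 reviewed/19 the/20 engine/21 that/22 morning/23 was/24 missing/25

The gap at 14 is the subject of "claimed", inside a relative clause.
The relative pronoun is "who" (word 11); it is bound by the head noun immediately before it.
Its filler is the head noun "broker", at word 10.

10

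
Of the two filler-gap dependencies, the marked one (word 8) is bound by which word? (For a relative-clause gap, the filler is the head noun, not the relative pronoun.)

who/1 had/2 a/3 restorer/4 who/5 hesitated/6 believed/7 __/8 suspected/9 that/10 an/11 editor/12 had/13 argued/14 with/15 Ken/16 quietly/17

1

The marked gap is the subject of "suspected".
Its filler is the fronted wh-phrase "who", at word 1.
(The other dependency links word 4 to a gap after word 5.)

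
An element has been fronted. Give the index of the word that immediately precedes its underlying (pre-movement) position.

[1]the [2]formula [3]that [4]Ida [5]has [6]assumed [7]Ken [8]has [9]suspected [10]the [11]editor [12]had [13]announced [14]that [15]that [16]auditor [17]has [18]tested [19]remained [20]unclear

The displaced element is "the formula" (word 2).
It is linked across 3 clause boundaries (Ø → Ø → that).
It functions as the direct object of "tested", so the gap sits immediately after word 18 ("tested").
Base order: Ida has assumed Ken has suspected the editor had announced that that auditor has tested the formula.

18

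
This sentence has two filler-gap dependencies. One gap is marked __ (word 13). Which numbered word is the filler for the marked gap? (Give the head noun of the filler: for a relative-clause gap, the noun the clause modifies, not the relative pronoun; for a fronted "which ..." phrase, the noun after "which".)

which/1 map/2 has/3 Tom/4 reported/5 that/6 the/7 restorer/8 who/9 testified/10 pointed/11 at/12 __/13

The marked gap is the object of the preposition "at" of "pointed".
Its filler is the fronted wh-phrase "which map", at word 2.
(The other dependency links word 8 to a gap after word 9.)

2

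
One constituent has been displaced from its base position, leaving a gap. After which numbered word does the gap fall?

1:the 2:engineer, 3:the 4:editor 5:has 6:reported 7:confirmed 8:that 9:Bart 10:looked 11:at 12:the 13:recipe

The displaced element is "the engineer" (word 2).
It is linked across 1 clause boundary (Ø).
It functions as the subject of "confirmed", so the gap sits immediately after word 6 ("reported").
Base order: The editor has reported the engineer confirmed that Bart looked at the recipe.

6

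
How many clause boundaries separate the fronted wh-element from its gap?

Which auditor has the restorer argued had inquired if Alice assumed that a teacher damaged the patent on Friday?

1

"which auditor" is extracted from the subject of "inquired".
Boundaries crossed, outermost first: [Ø] — 1 in total.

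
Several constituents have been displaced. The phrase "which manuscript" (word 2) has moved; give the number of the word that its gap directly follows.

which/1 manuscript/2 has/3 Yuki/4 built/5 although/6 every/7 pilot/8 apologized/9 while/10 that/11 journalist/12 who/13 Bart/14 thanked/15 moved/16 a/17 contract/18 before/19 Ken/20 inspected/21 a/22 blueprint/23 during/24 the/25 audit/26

5

The displaced element is "which manuscript" (word 2).
It functions as the direct object of "built", so the gap sits immediately after word 5 ("built").
Base order: Yuki has built which manuscript although every pilot apologized while that journalist who Bart thanked moved a contract before Ken inspected a blueprint during the audit.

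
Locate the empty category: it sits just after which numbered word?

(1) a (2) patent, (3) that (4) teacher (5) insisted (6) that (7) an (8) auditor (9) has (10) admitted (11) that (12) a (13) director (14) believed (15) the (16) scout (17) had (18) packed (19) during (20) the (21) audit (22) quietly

The displaced element is "a patent" (word 2).
It is linked across 3 clause boundaries (that → that → Ø).
It functions as the direct object of "packed", so the gap sits immediately after word 18 ("packed").
Base order: That teacher insisted that an auditor has admitted that a director believed the scout had packed a patent during the audit quietly.

18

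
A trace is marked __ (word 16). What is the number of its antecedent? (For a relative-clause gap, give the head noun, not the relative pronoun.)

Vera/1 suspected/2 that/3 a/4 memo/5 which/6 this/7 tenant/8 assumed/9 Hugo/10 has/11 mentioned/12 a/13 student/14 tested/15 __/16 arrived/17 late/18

The gap at 16 is the object of "tested", inside a relative clause.
The relative pronoun is "which" (word 6); it is bound by the head noun immediately before it.
Its filler is the head noun "memo", at word 5.

5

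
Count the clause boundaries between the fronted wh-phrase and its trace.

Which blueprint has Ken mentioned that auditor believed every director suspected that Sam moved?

3

"which blueprint" is extracted from the object of "moved".
Boundaries crossed, outermost first: [Ø], [Ø], [that] — 3 in total.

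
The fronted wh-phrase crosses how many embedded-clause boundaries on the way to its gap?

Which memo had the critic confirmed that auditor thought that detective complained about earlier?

"which memo" is extracted from the PP object of "complained".
Boundaries crossed, outermost first: [Ø], [Ø] — 2 in total.

2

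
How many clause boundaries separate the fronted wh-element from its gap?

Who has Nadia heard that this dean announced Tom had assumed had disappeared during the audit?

3

"who" is extracted from the subject of "disappeared".
Boundaries crossed, outermost first: [that], [Ø], [Ø] — 3 in total.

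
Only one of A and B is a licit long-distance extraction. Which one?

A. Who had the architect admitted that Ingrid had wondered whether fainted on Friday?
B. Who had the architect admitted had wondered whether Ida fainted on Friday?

B

In A, the wh-phrase is extracted from inside a wh-island (introduced by "whether"), which blocks movement.
In B, the extraction path crosses only that-complement boundaries, which are transparent.
So B is grammatical.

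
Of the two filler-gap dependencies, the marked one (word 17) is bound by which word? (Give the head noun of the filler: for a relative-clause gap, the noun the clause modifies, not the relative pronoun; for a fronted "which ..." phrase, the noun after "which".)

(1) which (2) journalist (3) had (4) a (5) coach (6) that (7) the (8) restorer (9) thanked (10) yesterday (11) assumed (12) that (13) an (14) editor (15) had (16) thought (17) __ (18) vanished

2

The marked gap is the subject of "vanished".
Its filler is the fronted wh-phrase "which journalist", at word 2.
(The other dependency links word 5 to a gap after word 9.)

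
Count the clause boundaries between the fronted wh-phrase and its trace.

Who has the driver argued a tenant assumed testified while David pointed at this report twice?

2

"who" is extracted from the subject of "testified".
Boundaries crossed, outermost first: [Ø], [Ø] — 2 in total.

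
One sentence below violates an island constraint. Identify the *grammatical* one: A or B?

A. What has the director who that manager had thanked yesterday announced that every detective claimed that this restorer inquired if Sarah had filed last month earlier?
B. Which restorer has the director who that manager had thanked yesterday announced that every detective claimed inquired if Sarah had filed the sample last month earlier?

B

In A, the wh-phrase is extracted from inside a wh-island (introduced by "if"), which blocks movement.
In B, the extraction path crosses only that-complement boundaries, which are transparent.
So B is grammatical.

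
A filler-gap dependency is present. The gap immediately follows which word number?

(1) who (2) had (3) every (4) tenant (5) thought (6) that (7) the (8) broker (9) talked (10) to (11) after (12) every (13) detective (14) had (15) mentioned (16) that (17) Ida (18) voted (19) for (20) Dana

The displaced element is "who" (word 1).
It is linked across 1 clause boundary (that).
It functions as the object of the preposition "to" of "talked", so the gap sits immediately after word 10 ("to").
Base order: Every tenant had thought that the broker talked to who after every detective had mentioned that Ida voted for Dana.

10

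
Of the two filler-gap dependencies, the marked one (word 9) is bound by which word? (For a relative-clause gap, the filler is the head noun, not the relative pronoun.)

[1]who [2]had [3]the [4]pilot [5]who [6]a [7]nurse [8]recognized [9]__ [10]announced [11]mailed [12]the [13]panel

The marked gap is inside the relative clause, the direct object of "recognized".
Its filler is the head noun "pilot" (via "who"), at word 4.
(The other dependency links word 1 to a gap after word 10.)

4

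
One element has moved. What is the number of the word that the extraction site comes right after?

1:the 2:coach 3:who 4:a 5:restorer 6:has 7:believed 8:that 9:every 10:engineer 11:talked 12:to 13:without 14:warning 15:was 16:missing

The displaced element is "the coach" (word 2).
It is linked across 1 clause boundary (that).
It functions as the object of the preposition "to" of "talked", so the gap sits immediately after word 12 ("to").
Base order: A restorer has believed that every engineer talked to the coach without warning.

12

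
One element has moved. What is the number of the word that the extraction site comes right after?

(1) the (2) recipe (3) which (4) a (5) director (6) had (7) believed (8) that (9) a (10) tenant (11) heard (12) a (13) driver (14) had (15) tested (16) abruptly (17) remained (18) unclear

15

The displaced element is "the recipe" (word 2).
It is linked across 2 clause boundaries (that → Ø).
It functions as the direct object of "tested", so the gap sits immediately after word 15 ("tested").
Base order: A director had believed that a tenant heard a driver had tested the recipe abruptly.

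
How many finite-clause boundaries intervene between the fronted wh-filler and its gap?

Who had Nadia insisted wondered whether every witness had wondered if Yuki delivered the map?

1

"who" is extracted from the subject of "wondered".
Boundaries crossed, outermost first: [Ø] — 1 in total.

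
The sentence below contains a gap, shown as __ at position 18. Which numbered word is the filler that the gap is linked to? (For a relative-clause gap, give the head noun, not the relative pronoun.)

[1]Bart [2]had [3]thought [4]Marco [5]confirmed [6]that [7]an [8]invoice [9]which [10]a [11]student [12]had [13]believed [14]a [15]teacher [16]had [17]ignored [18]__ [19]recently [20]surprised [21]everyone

8

The gap at 18 is the object of "ignored", inside a relative clause.
The relative pronoun is "which" (word 9); it is bound by the head noun immediately before it.
Its filler is the head noun "invoice", at word 8.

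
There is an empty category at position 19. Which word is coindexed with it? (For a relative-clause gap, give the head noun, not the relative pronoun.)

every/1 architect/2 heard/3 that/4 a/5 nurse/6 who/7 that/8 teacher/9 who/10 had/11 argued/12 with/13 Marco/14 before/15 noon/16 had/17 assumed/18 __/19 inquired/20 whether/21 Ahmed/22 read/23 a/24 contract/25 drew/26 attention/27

6

The gap at 19 is the subject of "inquired", inside a relative clause.
The relative pronoun is "who" (word 7); it is bound by the head noun immediately before it.
Its filler is the head noun "nurse", at word 6.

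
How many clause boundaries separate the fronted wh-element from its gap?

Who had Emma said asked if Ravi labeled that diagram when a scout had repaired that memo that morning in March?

1

"who" is extracted from the subject of "asked".
Boundaries crossed, outermost first: [Ø] — 1 in total.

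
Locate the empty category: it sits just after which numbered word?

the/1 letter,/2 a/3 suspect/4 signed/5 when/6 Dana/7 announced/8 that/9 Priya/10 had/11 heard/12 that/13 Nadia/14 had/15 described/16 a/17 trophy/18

5

The displaced element is "the letter" (word 2).
It functions as the direct object of "signed", so the gap sits immediately after word 5 ("signed").
Base order: A suspect signed the letter when Dana announced that Priya had heard that Nadia had described a trophy.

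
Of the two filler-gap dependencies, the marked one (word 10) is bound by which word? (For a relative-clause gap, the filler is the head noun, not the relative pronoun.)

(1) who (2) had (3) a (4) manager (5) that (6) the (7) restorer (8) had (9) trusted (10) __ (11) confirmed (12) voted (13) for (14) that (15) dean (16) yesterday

4

The marked gap is inside the relative clause, the direct object of "trusted".
Its filler is the head noun "manager" (via "that"), at word 4.
(The other dependency links word 1 to a gap after word 11.)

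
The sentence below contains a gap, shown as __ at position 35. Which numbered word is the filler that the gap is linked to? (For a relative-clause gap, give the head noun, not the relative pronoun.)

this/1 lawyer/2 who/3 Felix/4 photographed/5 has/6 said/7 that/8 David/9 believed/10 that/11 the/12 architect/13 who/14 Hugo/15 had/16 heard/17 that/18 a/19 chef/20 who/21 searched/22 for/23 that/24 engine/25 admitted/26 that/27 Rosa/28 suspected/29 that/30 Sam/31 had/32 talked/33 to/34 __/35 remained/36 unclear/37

13

The gap at 35 is the prepositional object of "talked", inside a relative clause.
The relative pronoun is "who" (word 14); it is bound by the head noun immediately before it.
Its filler is the head noun "architect", at word 13.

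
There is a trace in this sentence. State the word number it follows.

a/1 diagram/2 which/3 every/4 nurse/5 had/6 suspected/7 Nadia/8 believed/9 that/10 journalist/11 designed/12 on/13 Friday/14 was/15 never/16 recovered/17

The displaced element is "a diagram" (word 2).
It is linked across 2 clause boundaries (Ø → Ø).
It functions as the direct object of "designed", so the gap sits immediately after word 12 ("designed").
Base order: Every nurse had suspected Nadia believed that journalist designed a diagram on Friday.

12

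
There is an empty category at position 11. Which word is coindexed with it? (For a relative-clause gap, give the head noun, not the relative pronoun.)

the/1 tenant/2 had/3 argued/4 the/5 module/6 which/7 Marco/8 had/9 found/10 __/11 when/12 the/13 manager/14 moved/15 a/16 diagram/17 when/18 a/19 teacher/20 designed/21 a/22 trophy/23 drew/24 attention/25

The gap at 11 is the object of "found", inside a relative clause.
The relative pronoun is "which" (word 7); it is bound by the head noun immediately before it.
Its filler is the head noun "module", at word 6.

6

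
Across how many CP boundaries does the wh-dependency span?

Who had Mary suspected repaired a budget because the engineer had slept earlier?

1

"who" is extracted from the subject of "repaired".
Boundaries crossed, outermost first: [Ø] — 1 in total.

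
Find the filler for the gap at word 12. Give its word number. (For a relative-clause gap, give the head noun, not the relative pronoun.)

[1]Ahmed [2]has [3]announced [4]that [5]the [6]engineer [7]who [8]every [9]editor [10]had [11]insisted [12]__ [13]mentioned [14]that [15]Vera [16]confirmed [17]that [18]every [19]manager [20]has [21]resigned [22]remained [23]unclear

6

The gap at 12 is the subject of "mentioned", inside a relative clause.
The relative pronoun is "who" (word 7); it is bound by the head noun immediately before it.
Its filler is the head noun "engineer", at word 6.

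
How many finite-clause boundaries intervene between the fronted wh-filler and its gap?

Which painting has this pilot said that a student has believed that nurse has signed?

2

"which painting" is extracted from the object of "signed".
Boundaries crossed, outermost first: [that], [Ø] — 2 in total.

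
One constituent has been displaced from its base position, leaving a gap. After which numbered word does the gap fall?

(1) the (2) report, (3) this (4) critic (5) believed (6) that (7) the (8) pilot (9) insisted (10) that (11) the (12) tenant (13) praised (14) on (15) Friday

13

The displaced element is "the report" (word 2).
It is linked across 2 clause boundaries (that → that).
It functions as the direct object of "praised", so the gap sits immediately after word 13 ("praised").
Base order: This critic believed that the pilot insisted that the tenant praised the report on Friday.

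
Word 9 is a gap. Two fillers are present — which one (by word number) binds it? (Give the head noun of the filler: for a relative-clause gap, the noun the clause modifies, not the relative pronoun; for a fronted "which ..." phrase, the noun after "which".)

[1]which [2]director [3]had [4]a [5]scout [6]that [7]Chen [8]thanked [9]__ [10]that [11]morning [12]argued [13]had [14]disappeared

5

The marked gap is inside the relative clause, the direct object of "thanked".
Its filler is the head noun "scout" (via "that"), at word 5.
(The other dependency links word 2 to a gap after word 12.)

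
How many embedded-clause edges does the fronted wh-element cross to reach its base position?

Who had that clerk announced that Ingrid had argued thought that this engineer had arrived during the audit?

"who" is extracted from the subject of "thought".
Boundaries crossed, outermost first: [that], [Ø] — 2 in total.

2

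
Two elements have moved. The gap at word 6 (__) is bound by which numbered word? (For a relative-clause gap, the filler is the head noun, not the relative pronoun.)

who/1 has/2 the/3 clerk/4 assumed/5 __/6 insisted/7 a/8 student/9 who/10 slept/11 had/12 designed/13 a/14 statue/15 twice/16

The marked gap is the subject of "insisted".
Its filler is the fronted wh-phrase "who", at word 1.
(The other dependency links word 9 to a gap after word 10.)

1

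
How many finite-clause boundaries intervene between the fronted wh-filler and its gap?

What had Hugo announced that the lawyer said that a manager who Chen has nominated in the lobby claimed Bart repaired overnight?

"what" is extracted from the object of "repaired".
Boundaries crossed, outermost first: [that], [that], [Ø] — 3 in total.

3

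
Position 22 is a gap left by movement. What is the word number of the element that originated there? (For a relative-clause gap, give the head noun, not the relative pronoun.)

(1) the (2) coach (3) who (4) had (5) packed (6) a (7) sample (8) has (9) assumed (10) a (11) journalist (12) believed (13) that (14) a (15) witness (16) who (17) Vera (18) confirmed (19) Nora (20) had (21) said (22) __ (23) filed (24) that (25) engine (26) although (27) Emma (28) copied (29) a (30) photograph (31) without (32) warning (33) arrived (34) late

The gap at 22 is the subject of "filed", inside a relative clause.
The relative pronoun is "who" (word 16); it is bound by the head noun immediately before it.
Its filler is the head noun "witness", at word 15.

15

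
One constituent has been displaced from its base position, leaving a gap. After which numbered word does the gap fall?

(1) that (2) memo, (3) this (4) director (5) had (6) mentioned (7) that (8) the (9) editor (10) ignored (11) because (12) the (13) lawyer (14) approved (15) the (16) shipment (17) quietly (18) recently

10

The displaced element is "that memo" (word 2).
It is linked across 1 clause boundary (that).
It functions as the direct object of "ignored", so the gap sits immediately after word 10 ("ignored").
Base order: This director had mentioned that the editor ignored that memo because the lawyer approved the shipment quietly recently.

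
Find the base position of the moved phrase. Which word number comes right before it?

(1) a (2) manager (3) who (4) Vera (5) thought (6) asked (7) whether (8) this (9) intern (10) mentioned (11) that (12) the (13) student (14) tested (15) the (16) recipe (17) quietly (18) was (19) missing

The displaced element is "a manager" (word 2).
It is linked across 1 clause boundary (Ø).
It functions as the subject of "asked", so the gap sits immediately after word 5 ("thought").
Base order: Vera thought a manager asked whether this intern mentioned that the student tested the recipe quietly.

5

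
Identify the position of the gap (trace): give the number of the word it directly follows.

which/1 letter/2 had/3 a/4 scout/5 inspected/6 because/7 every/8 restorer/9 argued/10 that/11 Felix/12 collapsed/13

The displaced element is "which letter" (word 2).
It functions as the direct object of "inspected", so the gap sits immediately after word 6 ("inspected").
Base order: A scout had inspected which letter because every restorer argued that Felix collapsed.

6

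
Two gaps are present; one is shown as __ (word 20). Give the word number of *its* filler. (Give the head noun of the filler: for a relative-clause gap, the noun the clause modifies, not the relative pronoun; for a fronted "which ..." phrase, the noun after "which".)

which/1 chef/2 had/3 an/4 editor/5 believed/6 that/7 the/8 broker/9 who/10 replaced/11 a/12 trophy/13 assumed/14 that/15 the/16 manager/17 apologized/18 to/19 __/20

The marked gap is the object of the preposition "to" of "apologized".
Its filler is the fronted wh-phrase "which chef", at word 2.
(The other dependency links word 9 to a gap after word 10.)

2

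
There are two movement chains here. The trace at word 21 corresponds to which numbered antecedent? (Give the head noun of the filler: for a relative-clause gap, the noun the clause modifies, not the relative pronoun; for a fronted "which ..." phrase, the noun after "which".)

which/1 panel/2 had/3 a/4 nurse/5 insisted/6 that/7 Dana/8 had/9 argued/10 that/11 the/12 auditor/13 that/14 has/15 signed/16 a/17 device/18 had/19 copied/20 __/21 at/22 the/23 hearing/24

2

The marked gap is the direct object of "copied".
Its filler is the fronted wh-phrase "which panel", at word 2.
(The other dependency links word 13 to a gap after word 14.)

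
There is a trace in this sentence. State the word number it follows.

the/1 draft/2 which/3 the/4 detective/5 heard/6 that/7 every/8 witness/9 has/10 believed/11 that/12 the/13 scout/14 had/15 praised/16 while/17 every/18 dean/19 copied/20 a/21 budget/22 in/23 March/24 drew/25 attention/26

The displaced element is "the draft" (word 2).
It is linked across 2 clause boundaries (that → that).
It functions as the direct object of "praised", so the gap sits immediately after word 16 ("praised").
Base order: The detective heard that every witness has believed that the scout had praised the draft while every dean copied a budget in March.

16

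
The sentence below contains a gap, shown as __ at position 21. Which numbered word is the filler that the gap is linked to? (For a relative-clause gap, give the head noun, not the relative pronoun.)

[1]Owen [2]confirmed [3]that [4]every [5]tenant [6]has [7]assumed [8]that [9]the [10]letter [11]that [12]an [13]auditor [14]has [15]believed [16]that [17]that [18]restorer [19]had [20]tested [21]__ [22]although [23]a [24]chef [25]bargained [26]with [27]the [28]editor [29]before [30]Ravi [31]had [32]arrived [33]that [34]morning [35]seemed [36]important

The gap at 21 is the object of "tested", inside a relative clause.
The relative pronoun is "that" (word 11); it is bound by the head noun immediately before it.
Its filler is the head noun "letter", at word 10.

10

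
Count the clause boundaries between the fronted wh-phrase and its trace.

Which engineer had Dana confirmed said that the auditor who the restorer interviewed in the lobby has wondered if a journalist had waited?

1

"which engineer" is extracted from the subject of "said".
Boundaries crossed, outermost first: [Ø] — 1 in total.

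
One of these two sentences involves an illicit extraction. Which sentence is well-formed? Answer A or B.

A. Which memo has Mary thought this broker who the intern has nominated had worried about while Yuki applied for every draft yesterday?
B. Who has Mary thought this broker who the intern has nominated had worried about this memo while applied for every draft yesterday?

In B, the wh-phrase is extracted from inside an adjunct island (introduced by "while"), which blocks movement.
In A, the extraction path crosses only that-complement boundaries, which are transparent.
So A is grammatical.

A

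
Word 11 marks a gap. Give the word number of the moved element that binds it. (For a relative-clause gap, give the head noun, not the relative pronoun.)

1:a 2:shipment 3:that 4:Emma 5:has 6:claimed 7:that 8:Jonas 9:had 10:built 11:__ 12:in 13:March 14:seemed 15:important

2

The gap at 11 is the object of "built", inside a relative clause.
The relative pronoun is "that" (word 3); it is bound by the head noun immediately before it.
Its filler is the head noun "shipment", at word 2.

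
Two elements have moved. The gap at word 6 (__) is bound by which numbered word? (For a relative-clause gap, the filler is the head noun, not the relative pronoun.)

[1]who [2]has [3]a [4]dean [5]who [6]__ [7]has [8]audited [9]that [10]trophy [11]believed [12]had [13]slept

4

The marked gap is inside the relative clause, the subject of "audited".
Its filler is the head noun "dean" (via "who"), at word 4.
(The other dependency links word 1 to a gap after word 11.)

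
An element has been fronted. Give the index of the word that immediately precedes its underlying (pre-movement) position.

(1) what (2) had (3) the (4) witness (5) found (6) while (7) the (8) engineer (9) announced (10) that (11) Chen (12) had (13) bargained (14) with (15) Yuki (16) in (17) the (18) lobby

5

The displaced element is "what" (word 1).
It functions as the direct object of "found", so the gap sits immediately after word 5 ("found").
Base order: The witness had found what while the engineer announced that Chen had bargained with Yuki in the lobby.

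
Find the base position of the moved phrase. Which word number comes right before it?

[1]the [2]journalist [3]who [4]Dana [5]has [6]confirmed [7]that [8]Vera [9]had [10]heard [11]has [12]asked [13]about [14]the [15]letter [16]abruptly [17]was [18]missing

10

The displaced element is "the journalist" (word 2).
It is linked across 2 clause boundaries (that → Ø).
It functions as the subject of "asked", so the gap sits immediately after word 10 ("heard").
Base order: Dana has confirmed that Vera had heard that the journalist has asked about the letter abruptly.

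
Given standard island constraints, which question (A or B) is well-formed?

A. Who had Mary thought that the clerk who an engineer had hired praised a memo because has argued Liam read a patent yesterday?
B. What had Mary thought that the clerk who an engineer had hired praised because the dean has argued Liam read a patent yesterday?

B

In A, the wh-phrase is extracted from inside an adjunct island (introduced by "because"), which blocks movement.
In B, the extraction path crosses only that-complement boundaries, which are transparent.
So B is grammatical.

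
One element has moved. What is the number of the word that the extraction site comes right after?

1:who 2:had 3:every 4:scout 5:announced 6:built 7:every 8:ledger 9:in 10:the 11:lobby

5

The displaced element is "who" (word 1).
It is linked across 1 clause boundary (Ø).
It functions as the subject of "built", so the gap sits immediately after word 5 ("announced").
Base order: Every scout had announced that who built every ledger in the lobby.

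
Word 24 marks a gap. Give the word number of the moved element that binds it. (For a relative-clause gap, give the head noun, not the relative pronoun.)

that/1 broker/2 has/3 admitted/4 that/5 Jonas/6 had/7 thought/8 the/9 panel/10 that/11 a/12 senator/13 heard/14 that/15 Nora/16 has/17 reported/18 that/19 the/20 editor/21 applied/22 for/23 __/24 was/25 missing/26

The gap at 24 is the prepositional object of "applied", inside a relative clause.
The relative pronoun is "that" (word 11); it is bound by the head noun immediately before it.
Its filler is the head noun "panel", at word 10.

10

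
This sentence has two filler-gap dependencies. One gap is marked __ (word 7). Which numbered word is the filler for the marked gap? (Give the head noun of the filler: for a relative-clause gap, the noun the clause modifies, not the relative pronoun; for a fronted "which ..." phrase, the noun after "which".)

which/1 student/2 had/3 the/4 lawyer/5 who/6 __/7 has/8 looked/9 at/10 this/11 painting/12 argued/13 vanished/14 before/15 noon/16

5

The marked gap is inside the relative clause, the subject of "looked".
Its filler is the head noun "lawyer" (via "who"), at word 5.
(The other dependency links word 2 to a gap after word 13.)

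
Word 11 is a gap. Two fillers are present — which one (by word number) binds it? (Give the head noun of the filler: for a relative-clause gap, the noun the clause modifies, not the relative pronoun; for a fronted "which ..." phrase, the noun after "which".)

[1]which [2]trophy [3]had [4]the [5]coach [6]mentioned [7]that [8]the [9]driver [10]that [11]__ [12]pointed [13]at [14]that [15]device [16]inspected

9

The marked gap is inside the relative clause, the subject of "pointed".
Its filler is the head noun "driver" (via "that"), at word 9.
(The other dependency links word 2 to a gap after word 16.)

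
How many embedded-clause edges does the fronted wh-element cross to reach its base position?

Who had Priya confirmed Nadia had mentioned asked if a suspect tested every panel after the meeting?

2

"who" is extracted from the subject of "asked".
Boundaries crossed, outermost first: [Ø], [Ø] — 2 in total.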